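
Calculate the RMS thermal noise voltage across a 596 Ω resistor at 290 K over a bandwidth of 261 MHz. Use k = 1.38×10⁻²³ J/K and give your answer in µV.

49.9 µV

V_n = √(4kTRB)
4kTRB = 4 × 1.38×10⁻²³ × 290 × 5.96×10² × 2.61×10⁸ = 2.49×10⁻⁹ V²
V_n = √(2.49×10⁻⁹) = 4.99×10⁻⁵ V = 49.9 µV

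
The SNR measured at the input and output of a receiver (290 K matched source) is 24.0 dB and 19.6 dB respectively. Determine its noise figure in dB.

NF (dB) = SNR_in(dB) − SNR_out(dB) when the source is at T₀
NF = 24.0 − 19.6 = 4.4 dB

4.4 dB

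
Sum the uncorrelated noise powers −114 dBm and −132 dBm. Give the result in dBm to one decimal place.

Convert to linear, add, convert back:
P₁ = 3.98×10⁻¹⁵ W, P₂ = 6.31×10⁻¹⁷ W
P_tot = 4.04×10⁻¹⁵ W → 10 log₁₀(P_tot / 10⁻³) = −113.9 dBm

−113.9 dBm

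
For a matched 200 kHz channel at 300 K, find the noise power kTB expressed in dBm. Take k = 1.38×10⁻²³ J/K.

P_n = kTB = 1.38×10⁻²³ × 300 × 2.00×10⁵ = 8.28×10⁻¹⁶ W
In dBm: 10 log₁₀(8.28×10⁻¹⁶ / 10⁻³) = −120.8 dBm

−120.8 dBm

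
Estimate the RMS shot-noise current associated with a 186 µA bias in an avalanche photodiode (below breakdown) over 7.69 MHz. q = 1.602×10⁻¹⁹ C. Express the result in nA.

I_n = √(2qI·B)
2qI·B = 2 × 1.602×10⁻¹⁹ × 1.86×10⁻⁴ × 7.69×10⁶ = 4.58×10⁻¹⁶ A²
I_n = √(4.58×10⁻¹⁶) = 2.14×10⁻⁸ A = 21.4 nA

21.4 nA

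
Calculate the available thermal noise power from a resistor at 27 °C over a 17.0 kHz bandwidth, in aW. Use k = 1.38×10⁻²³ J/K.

T = 27 °C + 273.15 = 300.15 K
P_n = kTB = 1.38×10⁻²³ × 300.15 × 1.70×10⁴ = 7.04×10⁻¹⁷ W = 70.4 aW

70.4 aW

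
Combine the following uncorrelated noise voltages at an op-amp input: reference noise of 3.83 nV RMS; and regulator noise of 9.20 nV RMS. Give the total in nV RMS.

9.97 nV

Uncorrelated sources add in power (mean-square): V_tot = √(ΣV_i²)
V_tot = √[(3.83×10⁻⁹)² + (9.20×10⁻⁹)²] = 9.97×10⁻⁹ V = 9.97 nV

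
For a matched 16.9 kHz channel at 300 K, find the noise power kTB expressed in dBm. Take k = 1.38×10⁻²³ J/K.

P_n = kTB = 1.38×10⁻²³ × 300 × 1.69×10⁴ = 7.00×10⁻¹⁷ W
In dBm: 10 log₁₀(7.00×10⁻¹⁷ / 10⁻³) = −131.6 dBm

−131.6 dBm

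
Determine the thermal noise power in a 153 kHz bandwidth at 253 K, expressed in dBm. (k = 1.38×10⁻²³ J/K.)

−122.7 dBm

P_n = kTB = 1.38×10⁻²³ × 253 × 1.53×10⁵ = 5.34×10⁻¹⁶ W
In dBm: 10 log₁₀(5.34×10⁻¹⁶ / 10⁻³) = −122.7 dBm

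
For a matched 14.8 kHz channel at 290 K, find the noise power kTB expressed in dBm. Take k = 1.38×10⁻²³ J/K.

P_n = kTB = 1.38×10⁻²³ × 290 × 1.48×10⁴ = 5.92×10⁻¹⁷ W
In dBm: 10 log₁₀(5.92×10⁻¹⁷ / 10⁻³) = −132.3 dBm

−132.3 dBm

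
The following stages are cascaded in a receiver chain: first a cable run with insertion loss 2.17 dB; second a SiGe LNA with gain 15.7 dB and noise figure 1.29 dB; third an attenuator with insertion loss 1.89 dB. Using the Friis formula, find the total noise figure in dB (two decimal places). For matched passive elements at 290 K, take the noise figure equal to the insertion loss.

Convert to linear (a loss of L dB is a gain of −L dB): F_i = 10^(NF_i/10), G_i = 10^(G_i,dB/10)
  Stage 1: F_1 = 10^(2.17/10) = 1.648, G_1 = 10^(−2.17/10) = 0.6067
  Stage 2: F_2 = 10^(1.29/10) = 1.346, G_2 = 10^(15.7/10) = 37.15
  Stage 3: F_3 = 10^(1.89/10) = 1.545, G_3 = 10^(−1.89/10) = 0.6471
Friis cascade:
  F = 1.648 + (1.346 − 1)/0.6067 + (1.545 − 1)/22.54 = 2.242
NF = 10 log₁₀(2.242) = 3.51 dB

3.51 dB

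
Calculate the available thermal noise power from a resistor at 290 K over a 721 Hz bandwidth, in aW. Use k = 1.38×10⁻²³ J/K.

2.89 aW

P_n = kTB = 1.38×10⁻²³ × 290 × 7.21×10² = 2.89×10⁻¹⁸ W = 2.89 aW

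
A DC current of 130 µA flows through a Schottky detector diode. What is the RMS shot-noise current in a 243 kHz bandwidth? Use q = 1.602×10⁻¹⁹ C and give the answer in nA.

3.18 nA

I_n = √(2qI·B)
2qI·B = 2 × 1.602×10⁻¹⁹ × 1.30×10⁻⁴ × 2.43×10⁵ = 1.01×10⁻¹⁷ A²
I_n = √(1.01×10⁻¹⁷) = 3.18×10⁻⁹ A = 3.18 nA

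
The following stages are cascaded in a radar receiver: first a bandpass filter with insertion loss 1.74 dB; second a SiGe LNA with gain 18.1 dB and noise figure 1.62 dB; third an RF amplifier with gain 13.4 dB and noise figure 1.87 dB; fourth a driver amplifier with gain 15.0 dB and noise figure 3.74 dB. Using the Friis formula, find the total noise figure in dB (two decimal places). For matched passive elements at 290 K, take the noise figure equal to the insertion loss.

Convert to linear (a loss of L dB is a gain of −L dB): F_i = 10^(NF_i/10), G_i = 10^(G_i,dB/10)
  Stage 1: F_1 = 10^(1.74/10) = 1.493, G_1 = 10^(−1.74/10) = 0.6699
  Stage 2: F_2 = 10^(1.62/10) = 1.452, G_2 = 10^(18.1/10) = 64.57
  Stage 3: F_3 = 10^(1.87/10) = 1.538, G_3 = 10^(13.4/10) = 21.88
  Stage 4: F_4 = 10^(3.74/10) = 2.366, G_4 = 10^(15.0/10) = 31.62
Friis cascade:
  F = 1.493 + (1.452 − 1)/0.6699 + (1.538 − 1)/43.25 + (2.366 − 1)/946.2 = 2.182
NF = 10 log₁₀(2.182) = 3.39 dB

3.39 dB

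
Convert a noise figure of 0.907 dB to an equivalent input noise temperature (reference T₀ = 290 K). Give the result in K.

67.4 K

F = 10^(0.907/10) = 1.23225
T_e = (F − 1)·T₀ = (1.23225 − 1) × 290 = 67.4 K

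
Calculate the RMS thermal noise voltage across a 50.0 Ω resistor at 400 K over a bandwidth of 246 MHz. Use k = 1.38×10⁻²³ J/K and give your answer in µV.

V_n = √(4kTRB)
4kTRB = 4 × 1.38×10⁻²³ × 400 × 5.00×10¹ × 2.46×10⁸ = 2.72×10⁻¹⁰ V²
V_n = √(2.72×10⁻¹⁰) = 1.65×10⁻⁵ V = 16.5 µV

16.5 µV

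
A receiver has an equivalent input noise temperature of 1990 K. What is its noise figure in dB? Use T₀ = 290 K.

8.96 dB

F = 1 + T_e/T₀ = 1 + 1990/290 = 7.86207
NF = 10 log₁₀(7.86207) = 8.96 dB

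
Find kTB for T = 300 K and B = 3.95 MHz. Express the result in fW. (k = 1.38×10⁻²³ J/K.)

16.4 fW

P_n = kTB = 1.38×10⁻²³ × 300 × 3.95×10⁶ = 1.64×10⁻¹⁴ W = 16.4 fW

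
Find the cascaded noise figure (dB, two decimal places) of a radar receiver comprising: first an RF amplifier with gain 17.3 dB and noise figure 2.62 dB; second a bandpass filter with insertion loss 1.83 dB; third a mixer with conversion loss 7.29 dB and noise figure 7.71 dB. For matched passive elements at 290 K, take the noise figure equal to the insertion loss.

Convert to linear (a loss of L dB is a gain of −L dB): F_i = 10^(NF_i/10), G_i = 10^(G_i,dB/10)
  Stage 1: F_1 = 10^(2.62/10) = 1.828, G_1 = 10^(17.3/10) = 53.70
  Stage 2: F_2 = 10^(1.83/10) = 1.524, G_2 = 10^(−1.83/10) = 0.6561
  Stage 3: F_3 = 10^(7.71/10) = 5.902, G_3 = 10^(−7.29/10) = 0.1866
Friis cascade:
  F = 1.828 + (1.524 − 1)/53.70 + (5.902 − 1)/35.24 = 1.977
NF = 10 log₁₀(1.977) = 2.96 dB

2.96 dB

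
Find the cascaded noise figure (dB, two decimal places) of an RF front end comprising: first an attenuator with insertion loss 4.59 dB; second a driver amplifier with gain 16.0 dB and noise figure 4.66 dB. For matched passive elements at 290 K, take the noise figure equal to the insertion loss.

Convert to linear (a loss of L dB is a gain of −L dB): F_i = 10^(NF_i/10), G_i = 10^(G_i,dB/10)
  Stage 1: F_1 = 10^(4.59/10) = 2.877, G_1 = 10^(−4.59/10) = 0.3475
  Stage 2: F_2 = 10^(4.66/10) = 2.924, G_2 = 10^(16.0/10) = 39.81
Friis cascade:
  F = 2.877 + (2.924 − 1)/0.3475 = 8.414
NF = 10 log₁₀(8.414) = 9.25 dB

9.25 dB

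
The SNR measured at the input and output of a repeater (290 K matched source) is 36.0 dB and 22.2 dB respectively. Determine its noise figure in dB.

13.8 dB

NF (dB) = SNR_in(dB) − SNR_out(dB) when the source is at T₀
NF = 36.0 − 22.2 = 13.8 dB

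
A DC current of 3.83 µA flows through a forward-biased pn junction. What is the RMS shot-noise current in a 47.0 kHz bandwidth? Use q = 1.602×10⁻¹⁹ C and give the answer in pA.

I_n = √(2qI·B)
2qI·B = 2 × 1.602×10⁻¹⁹ × 3.83×10⁻⁶ × 4.70×10⁴ = 5.77×10⁻²⁰ A²
I_n = √(5.77×10⁻²⁰) = 2.40×10⁻¹⁰ A = 240 pA

240 pA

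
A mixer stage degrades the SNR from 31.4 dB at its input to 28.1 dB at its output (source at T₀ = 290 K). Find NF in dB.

NF (dB) = SNR_in(dB) − SNR_out(dB) when the source is at T₀
NF = 31.4 − 28.1 = 3.3 dB

3.3 dB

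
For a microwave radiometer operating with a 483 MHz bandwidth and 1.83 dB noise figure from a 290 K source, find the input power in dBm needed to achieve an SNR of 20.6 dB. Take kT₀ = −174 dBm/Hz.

Sensitivity = −174 + 10 log₁₀(B) + NF + SNR_min
= −174 + 86.84 + 1.83 + 20.6
= −64.73 dBm → −64.7 dBm

−64.7 dBm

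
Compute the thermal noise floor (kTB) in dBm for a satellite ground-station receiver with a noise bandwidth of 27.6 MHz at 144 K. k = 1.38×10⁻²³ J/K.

P_n = kTB = 1.38×10⁻²³ × 144 × 2.76×10⁷ = 5.48×10⁻¹⁴ W
In dBm: 10 log₁₀(5.48×10⁻¹⁴ / 10⁻³) = −102.6 dBm

−102.6 dBm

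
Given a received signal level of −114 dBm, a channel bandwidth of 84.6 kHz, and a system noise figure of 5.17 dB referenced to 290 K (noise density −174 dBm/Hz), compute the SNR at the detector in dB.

5.6 dB

Noise floor: N = −174 + 10 log₁₀(B) + NF
10 log₁₀(8.46×10⁴) = 49.27 dB
N = −174 + 49.27 + 5.17 = −119.56 dBm
SNR = P_sig − N = −114 − (−119.56) = 5.56 dB → 5.6 dB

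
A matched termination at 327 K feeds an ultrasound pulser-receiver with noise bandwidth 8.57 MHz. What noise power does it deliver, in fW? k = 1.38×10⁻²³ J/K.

38.7 fW

P_n = kTB = 1.38×10⁻²³ × 327 × 8.57×10⁶ = 3.87×10⁻¹⁴ W = 38.7 fW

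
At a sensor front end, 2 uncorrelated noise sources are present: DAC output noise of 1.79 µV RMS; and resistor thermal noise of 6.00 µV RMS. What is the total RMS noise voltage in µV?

6.26 µV

Uncorrelated sources add in power (mean-square): V_tot = √(ΣV_i²)
V_tot = √[(1.79×10⁻⁶)² + (6.00×10⁻⁶)²] = 6.26×10⁻⁶ V = 6.26 µV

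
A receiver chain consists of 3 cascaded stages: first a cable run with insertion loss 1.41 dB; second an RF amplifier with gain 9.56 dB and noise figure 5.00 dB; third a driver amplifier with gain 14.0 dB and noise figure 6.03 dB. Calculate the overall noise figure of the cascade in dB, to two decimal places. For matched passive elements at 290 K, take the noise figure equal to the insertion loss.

Convert to linear (a loss of L dB is a gain of −L dB): F_i = 10^(NF_i/10), G_i = 10^(G_i,dB/10)
  Stage 1: F_1 = 10^(1.41/10) = 1.384, G_1 = 10^(−1.41/10) = 0.7228
  Stage 2: F_2 = 10^(5.00/10) = 3.162, G_2 = 10^(9.56/10) = 9.036
  Stage 3: F_3 = 10^(6.03/10) = 4.009, G_3 = 10^(14.0/10) = 25.12
Friis cascade:
  F = 1.384 + (3.162 − 1)/0.7228 + (4.009 − 1)/6.531 = 4.836
NF = 10 log₁₀(4.836) = 6.84 dB

6.84 dB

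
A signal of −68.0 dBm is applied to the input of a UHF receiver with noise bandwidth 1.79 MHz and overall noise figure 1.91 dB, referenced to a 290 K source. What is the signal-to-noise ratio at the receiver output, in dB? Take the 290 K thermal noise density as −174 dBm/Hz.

41.6 dB

Noise floor: N = −174 + 10 log₁₀(B) + NF
10 log₁₀(1.79×10⁶) = 62.53 dB
N = −174 + 62.53 + 1.91 = −109.56 dBm
SNR = P_sig − N = −68.0 − (−109.56) = 41.56 dB → 41.6 dB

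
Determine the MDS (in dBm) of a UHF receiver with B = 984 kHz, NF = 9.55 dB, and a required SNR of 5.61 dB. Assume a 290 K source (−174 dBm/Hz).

Sensitivity = −174 + 10 log₁₀(B) + NF + SNR_min
= −174 + 59.93 + 9.55 + 5.61
= −98.91 dBm → −98.9 dBm

−98.9 dBm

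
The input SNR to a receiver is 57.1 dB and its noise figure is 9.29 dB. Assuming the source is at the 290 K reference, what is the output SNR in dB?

47.81 dB

By definition F = SNR_in/SNR_out, so in dB: SNR_out = SNR_in − NF
SNR_out = 57.1 − 9.29 = 47.81 dB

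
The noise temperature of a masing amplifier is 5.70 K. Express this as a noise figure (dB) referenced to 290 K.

0.085 dB

F = 1 + T_e/T₀ = 1 + 5.70/290 = 1.01966
NF = 10 log₁₀(1.01966) = 0.085 dB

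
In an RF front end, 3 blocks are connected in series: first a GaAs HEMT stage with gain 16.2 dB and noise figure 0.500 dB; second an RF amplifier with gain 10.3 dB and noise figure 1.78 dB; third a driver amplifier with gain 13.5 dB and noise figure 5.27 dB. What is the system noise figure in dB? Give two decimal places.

Convert to linear (a loss of L dB is a gain of −L dB): F_i = 10^(NF_i/10), G_i = 10^(G_i,dB/10)
  Stage 1: F_1 = 10^(0.500/10) = 1.122, G_1 = 10^(16.2/10) = 41.69
  Stage 2: F_2 = 10^(1.78/10) = 1.507, G_2 = 10^(10.3/10) = 10.72
  Stage 3: F_3 = 10^(5.27/10) = 3.365, G_3 = 10^(13.5/10) = 22.39
Friis cascade:
  F = 1.122 + (1.507 − 1)/41.69 + (3.365 − 1)/446.7 = 1.139
NF = 10 log₁₀(1.139) = 0.57 dB

0.57 dB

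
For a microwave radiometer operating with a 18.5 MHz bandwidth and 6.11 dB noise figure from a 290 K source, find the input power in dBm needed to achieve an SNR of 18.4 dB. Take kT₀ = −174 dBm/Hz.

−76.8 dBm

Sensitivity = −174 + 10 log₁₀(B) + NF + SNR_min
= −174 + 72.67 + 6.11 + 18.4
= −76.82 dBm → −76.8 dBm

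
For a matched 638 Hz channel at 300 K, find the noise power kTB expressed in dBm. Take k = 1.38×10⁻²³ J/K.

P_n = kTB = 1.38×10⁻²³ × 300 × 6.38×10² = 2.64×10⁻¹⁸ W
In dBm: 10 log₁₀(2.64×10⁻¹⁸ / 10⁻³) = −145.8 dBm

−145.8 dBm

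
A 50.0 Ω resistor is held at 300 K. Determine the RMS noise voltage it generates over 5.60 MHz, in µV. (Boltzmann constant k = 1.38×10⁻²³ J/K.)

V_n = √(4kTRB)
4kTRB = 4 × 1.38×10⁻²³ × 300 × 5.00×10¹ × 5.60×10⁶ = 4.64×10⁻¹² V²
V_n = √(4.64×10⁻¹²) = 2.15×10⁻⁶ V = 2.15 µV

2.15 µV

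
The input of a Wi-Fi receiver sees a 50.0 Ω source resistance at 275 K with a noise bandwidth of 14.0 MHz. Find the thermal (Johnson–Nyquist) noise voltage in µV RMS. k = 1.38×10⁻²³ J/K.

V_n = √(4kTRB)
4kTRB = 4 × 1.38×10⁻²³ × 275 × 5.00×10¹ × 1.40×10⁷ = 1.06×10⁻¹¹ V²
V_n = √(1.06×10⁻¹¹) = 3.26×10⁻⁶ V = 3.26 µV

3.26 µV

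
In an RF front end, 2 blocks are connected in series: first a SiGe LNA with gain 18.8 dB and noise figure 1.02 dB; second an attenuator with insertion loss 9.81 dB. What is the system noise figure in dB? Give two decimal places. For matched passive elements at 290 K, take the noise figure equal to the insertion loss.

Convert to linear (a loss of L dB is a gain of −L dB): F_i = 10^(NF_i/10), G_i = 10^(G_i,dB/10)
  Stage 1: F_1 = 10^(1.02/10) = 1.265, G_1 = 10^(18.8/10) = 75.86
  Stage 2: F_2 = 10^(9.81/10) = 9.572, G_2 = 10^(−9.81/10) = 0.1045
Friis cascade:
  F = 1.265 + (9.572 − 1)/75.86 = 1.378
NF = 10 log₁₀(1.378) = 1.39 dB

1.39 dB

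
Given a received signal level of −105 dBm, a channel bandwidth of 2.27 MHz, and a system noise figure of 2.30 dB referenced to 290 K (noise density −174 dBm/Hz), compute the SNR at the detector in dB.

3.1 dB

Noise floor: N = −174 + 10 log₁₀(B) + NF
10 log₁₀(2.27×10⁶) = 63.56 dB
N = −174 + 63.56 + 2.30 = −108.14 dBm
SNR = P_sig − N = −105 − (−108.14) = 3.14 dB → 3.1 dB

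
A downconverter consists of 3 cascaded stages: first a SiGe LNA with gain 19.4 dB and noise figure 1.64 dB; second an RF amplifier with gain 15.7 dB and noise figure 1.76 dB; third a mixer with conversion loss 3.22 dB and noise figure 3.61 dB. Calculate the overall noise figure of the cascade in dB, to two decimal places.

1.66 dB

Convert to linear (a loss of L dB is a gain of −L dB): F_i = 10^(NF_i/10), G_i = 10^(G_i,dB/10)
  Stage 1: F_1 = 10^(1.64/10) = 1.459, G_1 = 10^(19.4/10) = 87.10
  Stage 2: F_2 = 10^(1.76/10) = 1.500, G_2 = 10^(15.7/10) = 37.15
  Stage 3: F_3 = 10^(3.61/10) = 2.296, G_3 = 10^(−3.22/10) = 0.4764
Friis cascade:
  F = 1.459 + (1.500 − 1)/87.10 + (2.296 − 1)/3236 = 1.465
NF = 10 log₁₀(1.465) = 1.66 dB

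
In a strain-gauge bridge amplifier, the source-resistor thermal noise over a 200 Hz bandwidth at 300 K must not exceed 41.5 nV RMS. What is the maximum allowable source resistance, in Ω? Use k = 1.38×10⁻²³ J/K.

Johnson–Nyquist: V_n = √(4kTRB) ⇒ R = V_n² / (4kTB)
4kTB = 4 × 1.38×10⁻²³ × 300 × 2.00×10² = 3.31×10⁻¹⁸
R = (4.15×10⁻⁸)² / 3.31×10⁻¹⁸ = 5.20×10² Ω = 520 Ω

520 Ω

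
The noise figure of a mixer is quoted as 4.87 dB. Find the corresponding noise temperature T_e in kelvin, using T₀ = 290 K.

F = 10^(4.87/10) = 3.06902
T_e = (F − 1)·T₀ = (3.06902 − 1) × 290 = 600 K

600 K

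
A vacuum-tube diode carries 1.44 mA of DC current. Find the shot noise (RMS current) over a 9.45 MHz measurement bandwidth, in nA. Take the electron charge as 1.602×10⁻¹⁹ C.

66.0 nA

I_n = √(2qI·B)
2qI·B = 2 × 1.602×10⁻¹⁹ × 1.44×10⁻³ × 9.45×10⁶ = 4.36×10⁻¹⁵ A²
I_n = √(4.36×10⁻¹⁵) = 6.60×10⁻⁸ A = 66.0 nA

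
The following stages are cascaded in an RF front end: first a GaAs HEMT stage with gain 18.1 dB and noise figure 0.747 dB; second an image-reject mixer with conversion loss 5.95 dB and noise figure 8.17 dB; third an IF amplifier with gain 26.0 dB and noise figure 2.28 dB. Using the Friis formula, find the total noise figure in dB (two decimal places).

Convert to linear (a loss of L dB is a gain of −L dB): F_i = 10^(NF_i/10), G_i = 10^(G_i,dB/10)
  Stage 1: F_1 = 10^(0.747/10) = 1.188, G_1 = 10^(18.1/10) = 64.57
  Stage 2: F_2 = 10^(8.17/10) = 6.561, G_2 = 10^(−5.95/10) = 0.2541
  Stage 3: F_3 = 10^(2.28/10) = 1.690, G_3 = 10^(26.0/10) = 398.1
Friis cascade:
  F = 1.188 + (6.561 − 1)/64.57 + (1.690 − 1)/16.41 = 1.316
NF = 10 log₁₀(1.316) = 1.19 dB

1.19 dB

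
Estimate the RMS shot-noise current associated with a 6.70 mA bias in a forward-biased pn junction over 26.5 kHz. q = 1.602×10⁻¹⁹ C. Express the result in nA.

I_n = √(2qI·B)
2qI·B = 2 × 1.602×10⁻¹⁹ × 6.70×10⁻³ × 2.65×10⁴ = 5.69×10⁻¹⁷ A²
I_n = √(5.69×10⁻¹⁷) = 7.54×10⁻⁹ A = 7.54 nA

7.54 nA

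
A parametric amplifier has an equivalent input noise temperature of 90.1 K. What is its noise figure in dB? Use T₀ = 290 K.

1.17 dB

F = 1 + T_e/T₀ = 1 + 90.1/290 = 1.31069
NF = 10 log₁₀(1.31069) = 1.17 dB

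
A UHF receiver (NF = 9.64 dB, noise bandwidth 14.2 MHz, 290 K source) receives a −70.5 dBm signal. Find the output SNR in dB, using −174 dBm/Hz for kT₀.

22.3 dB

Noise floor: N = −174 + 10 log₁₀(B) + NF
10 log₁₀(1.42×10⁷) = 71.52 dB
N = −174 + 71.52 + 9.64 = −92.84 dBm
SNR = P_sig − N = −70.5 − (−92.84) = 22.34 dB → 22.3 dB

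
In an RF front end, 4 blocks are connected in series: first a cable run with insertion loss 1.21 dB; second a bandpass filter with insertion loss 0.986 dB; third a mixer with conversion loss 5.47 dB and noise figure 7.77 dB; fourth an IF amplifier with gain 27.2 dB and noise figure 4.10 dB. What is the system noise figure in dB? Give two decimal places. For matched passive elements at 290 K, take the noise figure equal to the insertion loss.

12.81 dB

Convert to linear (a loss of L dB is a gain of −L dB): F_i = 10^(NF_i/10), G_i = 10^(G_i,dB/10)
  Stage 1: F_1 = 10^(1.21/10) = 1.321, G_1 = 10^(−1.21/10) = 0.7568
  Stage 2: F_2 = 10^(0.986/10) = 1.255, G_2 = 10^(−0.986/10) = 0.7969
  Stage 3: F_3 = 10^(7.77/10) = 5.984, G_3 = 10^(−5.47/10) = 0.2838
  Stage 4: F_4 = 10^(4.10/10) = 2.570, G_4 = 10^(27.2/10) = 524.8
Friis cascade:
  F = 1.321 + (1.255 − 1)/0.7568 + (5.984 − 1)/0.6031 + (2.570 − 1)/0.1712 = 19.10
NF = 10 log₁₀(19.10) = 12.81 dB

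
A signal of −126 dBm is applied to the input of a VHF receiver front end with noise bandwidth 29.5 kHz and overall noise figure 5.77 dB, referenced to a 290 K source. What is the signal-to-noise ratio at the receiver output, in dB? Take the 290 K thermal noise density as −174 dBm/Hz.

−2.5 dB

Noise floor: N = −174 + 10 log₁₀(B) + NF
10 log₁₀(2.95×10⁴) = 44.7 dB
N = −174 + 44.7 + 5.77 = −123.53 dBm
SNR = P_sig − N = −126 − (−123.53) = −2.47 dB → −2.5 dB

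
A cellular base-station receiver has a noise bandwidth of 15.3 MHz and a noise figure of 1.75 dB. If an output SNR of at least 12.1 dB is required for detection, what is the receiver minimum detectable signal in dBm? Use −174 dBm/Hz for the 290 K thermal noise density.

−88.3 dBm

Sensitivity = −174 + 10 log₁₀(B) + NF + SNR_min
= −174 + 71.85 + 1.75 + 12.1
= −88.30 dBm → −88.3 dBm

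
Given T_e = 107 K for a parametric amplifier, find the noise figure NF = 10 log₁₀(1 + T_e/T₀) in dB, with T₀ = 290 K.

F = 1 + T_e/T₀ = 1 + 107/290 = 1.36897
NF = 10 log₁₀(1.36897) = 1.36 dB

1.36 dB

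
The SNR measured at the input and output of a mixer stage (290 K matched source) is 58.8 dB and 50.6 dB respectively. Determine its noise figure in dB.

8.2 dB

NF (dB) = SNR_in(dB) − SNR_out(dB) when the source is at T₀
NF = 58.8 − 50.6 = 8.2 dB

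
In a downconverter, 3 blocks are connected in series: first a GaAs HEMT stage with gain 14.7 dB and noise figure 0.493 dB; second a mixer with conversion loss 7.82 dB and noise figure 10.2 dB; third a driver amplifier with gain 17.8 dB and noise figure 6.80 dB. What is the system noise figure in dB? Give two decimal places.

3.46 dB

Convert to linear (a loss of L dB is a gain of −L dB): F_i = 10^(NF_i/10), G_i = 10^(G_i,dB/10)
  Stage 1: F_1 = 10^(0.493/10) = 1.120, G_1 = 10^(14.7/10) = 29.51
  Stage 2: F_2 = 10^(10.2/10) = 10.47, G_2 = 10^(−7.82/10) = 0.1652
  Stage 3: F_3 = 10^(6.80/10) = 4.786, G_3 = 10^(17.8/10) = 60.26
Friis cascade:
  F = 1.120 + (10.47 − 1)/29.51 + (4.786 − 1)/4.875 = 2.218
NF = 10 log₁₀(2.218) = 3.46 dB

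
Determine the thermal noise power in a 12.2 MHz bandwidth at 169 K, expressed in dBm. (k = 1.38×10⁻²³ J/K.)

−105.5 dBm

P_n = kTB = 1.38×10⁻²³ × 169 × 1.22×10⁷ = 2.85×10⁻¹⁴ W
In dBm: 10 log₁₀(2.85×10⁻¹⁴ / 10⁻³) = −105.5 dBm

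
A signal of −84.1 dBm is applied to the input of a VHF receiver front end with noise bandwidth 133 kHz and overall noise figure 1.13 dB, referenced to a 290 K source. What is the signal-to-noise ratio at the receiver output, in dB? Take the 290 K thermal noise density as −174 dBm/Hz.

37.5 dB

Noise floor: N = −174 + 10 log₁₀(B) + NF
10 log₁₀(1.33×10⁵) = 51.24 dB
N = −174 + 51.24 + 1.13 = −121.63 dBm
SNR = P_sig − N = −84.1 − (−121.63) = 37.53 dB → 37.5 dB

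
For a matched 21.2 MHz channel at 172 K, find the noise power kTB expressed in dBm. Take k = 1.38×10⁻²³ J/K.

P_n = kTB = 1.38×10⁻²³ × 172 × 2.12×10⁷ = 5.03×10⁻¹⁴ W
In dBm: 10 log₁₀(5.03×10⁻¹⁴ / 10⁻³) = −103.0 dBm

−103.0 dBm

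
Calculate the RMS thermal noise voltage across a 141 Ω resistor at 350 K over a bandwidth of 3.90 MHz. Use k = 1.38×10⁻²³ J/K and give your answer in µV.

V_n = √(4kTRB)
4kTRB = 4 × 1.38×10⁻²³ × 350 × 1.41×10² × 3.90×10⁶ = 1.06×10⁻¹¹ V²
V_n = √(1.06×10⁻¹¹) = 3.26×10⁻⁶ V = 3.26 µV

3.26 µV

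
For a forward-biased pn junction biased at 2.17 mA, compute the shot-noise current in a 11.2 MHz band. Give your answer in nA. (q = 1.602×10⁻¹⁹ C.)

I_n = √(2qI·B)
2qI·B = 2 × 1.602×10⁻¹⁹ × 2.17×10⁻³ × 1.12×10⁷ = 7.79×10⁻¹⁵ A²
I_n = √(7.79×10⁻¹⁵) = 8.82×10⁻⁸ A = 88.2 nA

88.2 nA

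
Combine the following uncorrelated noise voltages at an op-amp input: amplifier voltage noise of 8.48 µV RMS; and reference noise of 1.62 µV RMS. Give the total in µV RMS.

Uncorrelated sources add in power (mean-square): V_tot = √(ΣV_i²)
V_tot = √[(8.48×10⁻⁶)² + (1.62×10⁻⁶)²] = 8.63×10⁻⁶ V = 8.63 µV

8.63 µV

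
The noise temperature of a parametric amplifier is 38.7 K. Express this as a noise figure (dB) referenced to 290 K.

0.544 dB

F = 1 + T_e/T₀ = 1 + 38.7/290 = 1.13345
NF = 10 log₁₀(1.13345) = 0.544 dB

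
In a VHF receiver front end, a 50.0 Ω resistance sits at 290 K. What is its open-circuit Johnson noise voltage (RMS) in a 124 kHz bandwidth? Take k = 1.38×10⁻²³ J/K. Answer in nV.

315 nV

V_n = √(4kTRB)
4kTRB = 4 × 1.38×10⁻²³ × 290 × 5.00×10¹ × 1.24×10⁵ = 9.92×10⁻¹⁴ V²
V_n = √(9.92×10⁻¹⁴) = 3.15×10⁻⁷ V = 315 nV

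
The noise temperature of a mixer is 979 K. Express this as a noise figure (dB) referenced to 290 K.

6.41 dB

F = 1 + T_e/T₀ = 1 + 979/290 = 4.37586
NF = 10 log₁₀(4.37586) = 6.41 dB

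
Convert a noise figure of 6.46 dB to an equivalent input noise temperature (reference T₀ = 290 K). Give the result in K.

F = 10^(6.46/10) = 4.42588
T_e = (F − 1)·T₀ = (4.42588 − 1) × 290 = 994 K

994 K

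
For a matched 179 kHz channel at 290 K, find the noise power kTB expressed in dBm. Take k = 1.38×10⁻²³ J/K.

−121.4 dBm

P_n = kTB = 1.38×10⁻²³ × 290 × 1.79×10⁵ = 7.16×10⁻¹⁶ W
In dBm: 10 log₁₀(7.16×10⁻¹⁶ / 10⁻³) = −121.4 dBm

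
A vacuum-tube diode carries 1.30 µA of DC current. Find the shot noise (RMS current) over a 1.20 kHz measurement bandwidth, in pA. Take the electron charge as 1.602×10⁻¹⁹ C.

22.4 pA

I_n = √(2qI·B)
2qI·B = 2 × 1.602×10⁻¹⁹ × 1.30×10⁻⁶ × 1.20×10³ = 5.00×10⁻²² A²
I_n = √(5.00×10⁻²²) = 2.24×10⁻¹¹ A = 22.4 pA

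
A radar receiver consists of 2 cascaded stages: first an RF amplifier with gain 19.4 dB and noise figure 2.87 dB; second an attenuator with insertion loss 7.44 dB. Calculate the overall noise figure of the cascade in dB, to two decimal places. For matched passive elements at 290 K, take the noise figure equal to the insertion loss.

Convert to linear (a loss of L dB is a gain of −L dB): F_i = 10^(NF_i/10), G_i = 10^(G_i,dB/10)
  Stage 1: F_1 = 10^(2.87/10) = 1.936, G_1 = 10^(19.4/10) = 87.10
  Stage 2: F_2 = 10^(7.44/10) = 5.546, G_2 = 10^(−7.44/10) = 0.1803
Friis cascade:
  F = 1.936 + (5.546 − 1)/87.10 = 1.989
NF = 10 log₁₀(1.989) = 2.99 dB

2.99 dB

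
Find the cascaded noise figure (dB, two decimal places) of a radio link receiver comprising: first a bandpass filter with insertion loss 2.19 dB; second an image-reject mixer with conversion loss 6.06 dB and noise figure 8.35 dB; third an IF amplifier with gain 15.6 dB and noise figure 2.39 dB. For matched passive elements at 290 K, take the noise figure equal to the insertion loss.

12.10 dB

Convert to linear (a loss of L dB is a gain of −L dB): F_i = 10^(NF_i/10), G_i = 10^(G_i,dB/10)
  Stage 1: F_1 = 10^(2.19/10) = 1.656, G_1 = 10^(−2.19/10) = 0.6039
  Stage 2: F_2 = 10^(8.35/10) = 6.839, G_2 = 10^(−6.06/10) = 0.2477
  Stage 3: F_3 = 10^(2.39/10) = 1.734, G_3 = 10^(15.6/10) = 36.31
Friis cascade:
  F = 1.656 + (6.839 − 1)/0.6039 + (1.734 − 1)/0.1496 = 16.23
NF = 10 log₁₀(16.23) = 12.10 dB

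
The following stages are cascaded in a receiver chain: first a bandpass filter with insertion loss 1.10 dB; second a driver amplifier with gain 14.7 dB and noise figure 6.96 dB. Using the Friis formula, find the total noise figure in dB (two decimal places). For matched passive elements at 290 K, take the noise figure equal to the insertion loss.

8.06 dB

Convert to linear (a loss of L dB is a gain of −L dB): F_i = 10^(NF_i/10), G_i = 10^(G_i,dB/10)
  Stage 1: F_1 = 10^(1.10/10) = 1.288, G_1 = 10^(−1.10/10) = 0.7762
  Stage 2: F_2 = 10^(6.96/10) = 4.966, G_2 = 10^(14.7/10) = 29.51
Friis cascade:
  F = 1.288 + (4.966 − 1)/0.7762 = 6.397
NF = 10 log₁₀(6.397) = 8.06 dB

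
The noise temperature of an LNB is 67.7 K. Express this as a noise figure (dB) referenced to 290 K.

F = 1 + T_e/T₀ = 1 + 67.7/290 = 1.23345
NF = 10 log₁₀(1.23345) = 0.911 dB

0.911 dB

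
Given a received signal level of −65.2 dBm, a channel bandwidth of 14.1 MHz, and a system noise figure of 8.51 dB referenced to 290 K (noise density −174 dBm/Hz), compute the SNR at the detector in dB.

Noise floor: N = −174 + 10 log₁₀(B) + NF
10 log₁₀(1.41×10⁷) = 71.49 dB
N = −174 + 71.49 + 8.51 = −94.00 dBm
SNR = P_sig − N = −65.2 − (−94.00) = 28.80 dB → 28.8 dB

28.8 dB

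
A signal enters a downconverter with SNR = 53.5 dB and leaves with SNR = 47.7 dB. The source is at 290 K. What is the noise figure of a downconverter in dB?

5.8 dB

NF (dB) = SNR_in(dB) − SNR_out(dB) when the source is at T₀
NF = 53.5 − 47.7 = 5.8 dB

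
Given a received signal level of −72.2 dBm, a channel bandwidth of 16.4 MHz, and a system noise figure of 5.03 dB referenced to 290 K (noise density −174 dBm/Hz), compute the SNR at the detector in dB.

Noise floor: N = −174 + 10 log₁₀(B) + NF
10 log₁₀(1.64×10⁷) = 72.15 dB
N = −174 + 72.15 + 5.03 = −96.82 dBm
SNR = P_sig − N = −72.2 − (−96.82) = 24.62 dB → 24.6 dB

24.6 dB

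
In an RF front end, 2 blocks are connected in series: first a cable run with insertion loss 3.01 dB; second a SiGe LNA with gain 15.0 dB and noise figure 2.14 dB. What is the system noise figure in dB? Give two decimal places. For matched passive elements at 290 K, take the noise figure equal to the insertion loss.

5.15 dB

Convert to linear (a loss of L dB is a gain of −L dB): F_i = 10^(NF_i/10), G_i = 10^(G_i,dB/10)
  Stage 1: F_1 = 10^(3.01/10) = 2.000, G_1 = 10^(−3.01/10) = 0.5000
  Stage 2: F_2 = 10^(2.14/10) = 1.637, G_2 = 10^(15.0/10) = 31.62
Friis cascade:
  F = 2.000 + (1.637 − 1)/0.5000 = 3.273
NF = 10 log₁₀(3.273) = 5.15 dB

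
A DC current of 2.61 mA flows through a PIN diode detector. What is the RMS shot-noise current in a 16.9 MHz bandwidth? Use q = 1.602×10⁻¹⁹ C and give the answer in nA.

119 nA

I_n = √(2qI·B)
2qI·B = 2 × 1.602×10⁻¹⁹ × 2.61×10⁻³ × 1.69×10⁷ = 1.41×10⁻¹⁴ A²
I_n = √(1.41×10⁻¹⁴) = 1.19×10⁻⁷ A = 119 nA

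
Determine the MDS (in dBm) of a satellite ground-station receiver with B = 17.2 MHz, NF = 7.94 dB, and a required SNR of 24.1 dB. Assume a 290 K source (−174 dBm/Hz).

Sensitivity = −174 + 10 log₁₀(B) + NF + SNR_min
= −174 + 72.36 + 7.94 + 24.1
= −69.60 dBm → −69.6 dBm

−69.6 dBm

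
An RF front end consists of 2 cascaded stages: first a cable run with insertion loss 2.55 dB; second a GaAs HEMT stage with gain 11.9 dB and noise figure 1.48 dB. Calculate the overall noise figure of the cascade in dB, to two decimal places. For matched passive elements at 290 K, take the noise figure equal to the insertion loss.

Convert to linear (a loss of L dB is a gain of −L dB): F_i = 10^(NF_i/10), G_i = 10^(G_i,dB/10)
  Stage 1: F_1 = 10^(2.55/10) = 1.799, G_1 = 10^(−2.55/10) = 0.5559
  Stage 2: F_2 = 10^(1.48/10) = 1.406, G_2 = 10^(11.9/10) = 15.49
Friis cascade:
  F = 1.799 + (1.406 − 1)/0.5559 = 2.529
NF = 10 log₁₀(2.529) = 4.03 dB

4.03 dB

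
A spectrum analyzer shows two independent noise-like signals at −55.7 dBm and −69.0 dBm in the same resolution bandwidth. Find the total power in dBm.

Convert to linear, add, convert back:
P₁ = 2.69×10⁻⁹ W, P₂ = 1.26×10⁻¹⁰ W
P_tot = 2.82×10⁻⁹ W → 10 log₁₀(P_tot / 10⁻³) = −55.5 dBm

−55.5 dBm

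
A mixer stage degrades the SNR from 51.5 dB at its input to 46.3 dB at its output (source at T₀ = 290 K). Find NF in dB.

NF (dB) = SNR_in(dB) − SNR_out(dB) when the source is at T₀
NF = 51.5 − 46.3 = 5.2 dB

5.2 dB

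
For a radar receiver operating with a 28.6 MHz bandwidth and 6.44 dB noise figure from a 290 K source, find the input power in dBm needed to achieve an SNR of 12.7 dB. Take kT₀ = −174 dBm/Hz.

Sensitivity = −174 + 10 log₁₀(B) + NF + SNR_min
= −174 + 74.56 + 6.44 + 12.7
= −80.30 dBm → −80.3 dBm

−80.3 dBm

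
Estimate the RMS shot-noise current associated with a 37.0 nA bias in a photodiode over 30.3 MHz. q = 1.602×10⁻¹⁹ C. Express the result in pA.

599 pA

I_n = √(2qI·B)
2qI·B = 2 × 1.602×10⁻¹⁹ × 3.70×10⁻⁸ × 3.03×10⁷ = 3.59×10⁻¹⁹ A²
I_n = √(3.59×10⁻¹⁹) = 5.99×10⁻¹⁰ A = 599 pA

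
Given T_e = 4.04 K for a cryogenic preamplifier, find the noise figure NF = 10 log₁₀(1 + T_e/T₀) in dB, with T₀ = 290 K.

F = 1 + T_e/T₀ = 1 + 4.04/290 = 1.01393
NF = 10 log₁₀(1.01393) = 0.060 dB

0.060 dB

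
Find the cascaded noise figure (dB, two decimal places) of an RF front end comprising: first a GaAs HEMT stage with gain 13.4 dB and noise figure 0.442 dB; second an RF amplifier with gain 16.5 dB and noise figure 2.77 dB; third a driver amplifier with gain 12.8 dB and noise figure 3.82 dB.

Convert to linear (a loss of L dB is a gain of −L dB): F_i = 10^(NF_i/10), G_i = 10^(G_i,dB/10)
  Stage 1: F_1 = 10^(0.442/10) = 1.107, G_1 = 10^(13.4/10) = 21.88
  Stage 2: F_2 = 10^(2.77/10) = 1.892, G_2 = 10^(16.5/10) = 44.67
  Stage 3: F_3 = 10^(3.82/10) = 2.410, G_3 = 10^(12.8/10) = 19.05
Friis cascade:
  F = 1.107 + (1.892 − 1)/21.88 + (2.410 − 1)/977.2 = 1.149
NF = 10 log₁₀(1.149) = 0.60 dB

0.60 dB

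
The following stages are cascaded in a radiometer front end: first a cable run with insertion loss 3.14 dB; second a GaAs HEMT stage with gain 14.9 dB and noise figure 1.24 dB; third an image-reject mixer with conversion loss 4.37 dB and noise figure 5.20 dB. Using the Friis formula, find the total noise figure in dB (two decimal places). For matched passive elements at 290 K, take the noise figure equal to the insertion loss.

4.62 dB

Convert to linear (a loss of L dB is a gain of −L dB): F_i = 10^(NF_i/10), G_i = 10^(G_i,dB/10)
  Stage 1: F_1 = 10^(3.14/10) = 2.061, G_1 = 10^(−3.14/10) = 0.4853
  Stage 2: F_2 = 10^(1.24/10) = 1.330, G_2 = 10^(14.9/10) = 30.90
  Stage 3: F_3 = 10^(5.20/10) = 3.311, G_3 = 10^(−4.37/10) = 0.3656
Friis cascade:
  F = 2.061 + (1.330 − 1)/0.4853 + (3.311 − 1)/15.00 = 2.896
NF = 10 log₁₀(2.896) = 4.62 dB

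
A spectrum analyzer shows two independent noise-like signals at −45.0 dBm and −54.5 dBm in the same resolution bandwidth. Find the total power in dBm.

Convert to linear, add, convert back:
P₁ = 3.16×10⁻⁸ W, P₂ = 3.55×10⁻⁹ W
P_tot = 3.52×10⁻⁸ W → 10 log₁₀(P_tot / 10⁻³) = −44.5 dBm

−44.5 dBm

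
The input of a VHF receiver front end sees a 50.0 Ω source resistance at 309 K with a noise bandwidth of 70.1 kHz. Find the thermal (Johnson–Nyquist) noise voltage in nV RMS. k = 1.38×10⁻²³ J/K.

V_n = √(4kTRB)
4kTRB = 4 × 1.38×10⁻²³ × 309 × 5.00×10¹ × 7.01×10⁴ = 5.98×10⁻¹⁴ V²
V_n = √(5.98×10⁻¹⁴) = 2.45×10⁻⁷ V = 245 nV

245 nV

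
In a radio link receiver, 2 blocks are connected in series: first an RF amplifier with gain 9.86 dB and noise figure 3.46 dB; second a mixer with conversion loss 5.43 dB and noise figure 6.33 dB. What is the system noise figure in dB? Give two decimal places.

Convert to linear (a loss of L dB is a gain of −L dB): F_i = 10^(NF_i/10), G_i = 10^(G_i,dB/10)
  Stage 1: F_1 = 10^(3.46/10) = 2.218, G_1 = 10^(9.86/10) = 9.683
  Stage 2: F_2 = 10^(6.33/10) = 4.295, G_2 = 10^(−5.43/10) = 0.2864
Friis cascade:
  F = 2.218 + (4.295 − 1)/9.683 = 2.559
NF = 10 log₁₀(2.559) = 4.08 dB

4.08 dB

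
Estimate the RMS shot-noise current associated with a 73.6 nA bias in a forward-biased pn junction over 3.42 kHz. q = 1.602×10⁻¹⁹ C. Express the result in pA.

I_n = √(2qI·B)
2qI·B = 2 × 1.602×10⁻¹⁹ × 7.36×10⁻⁸ × 3.42×10³ = 8.06×10⁻²³ A²
I_n = √(8.06×10⁻²³) = 8.98×10⁻¹² A = 8.98 pA

8.98 pA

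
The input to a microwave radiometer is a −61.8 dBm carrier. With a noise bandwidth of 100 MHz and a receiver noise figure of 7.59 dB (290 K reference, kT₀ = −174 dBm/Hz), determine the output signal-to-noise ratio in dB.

Noise floor: N = −174 + 10 log₁₀(B) + NF
10 log₁₀(1.00×10⁸) = 80 dB
N = −174 + 80 + 7.59 = −86.41 dBm
SNR = P_sig − N = −61.8 − (−86.41) = 24.61 dB → 24.6 dB

24.6 dB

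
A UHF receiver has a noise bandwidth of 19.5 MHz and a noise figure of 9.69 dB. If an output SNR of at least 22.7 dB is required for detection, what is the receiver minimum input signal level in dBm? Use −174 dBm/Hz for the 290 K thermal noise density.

−68.7 dBm

Sensitivity = −174 + 10 log₁₀(B) + NF + SNR_min
= −174 + 72.9 + 9.69 + 22.7
= −68.71 dBm → −68.7 dBm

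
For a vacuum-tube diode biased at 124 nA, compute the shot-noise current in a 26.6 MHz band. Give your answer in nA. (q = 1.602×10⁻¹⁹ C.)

I_n = √(2qI·B)
2qI·B = 2 × 1.602×10⁻¹⁹ × 1.24×10⁻⁷ × 2.66×10⁷ = 1.06×10⁻¹⁸ A²
I_n = √(1.06×10⁻¹⁸) = 1.03×10⁻⁹ A = 1.03 nA

1.03 nA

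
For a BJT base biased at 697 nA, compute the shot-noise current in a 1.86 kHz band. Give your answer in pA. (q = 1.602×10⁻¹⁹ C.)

I_n = √(2qI·B)
2qI·B = 2 × 1.602×10⁻¹⁹ × 6.97×10⁻⁷ × 1.86×10³ = 4.15×10⁻²² A²
I_n = √(4.15×10⁻²²) = 2.04×10⁻¹¹ A = 20.4 pA

20.4 pA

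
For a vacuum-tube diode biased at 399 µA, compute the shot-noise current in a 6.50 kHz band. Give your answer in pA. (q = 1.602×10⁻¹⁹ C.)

I_n = √(2qI·B)
2qI·B = 2 × 1.602×10⁻¹⁹ × 3.99×10⁻⁴ × 6.50×10³ = 8.31×10⁻¹⁹ A²
I_n = √(8.31×10⁻¹⁹) = 9.12×10⁻¹⁰ A = 912 pA

912 pA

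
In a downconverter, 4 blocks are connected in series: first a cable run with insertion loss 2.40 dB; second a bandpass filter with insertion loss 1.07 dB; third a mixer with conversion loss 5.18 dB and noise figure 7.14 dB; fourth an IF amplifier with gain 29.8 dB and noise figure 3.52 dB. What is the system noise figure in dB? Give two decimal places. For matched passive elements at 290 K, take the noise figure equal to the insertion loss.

13.15 dB

Convert to linear (a loss of L dB is a gain of −L dB): F_i = 10^(NF_i/10), G_i = 10^(G_i,dB/10)
  Stage 1: F_1 = 10^(2.40/10) = 1.738, G_1 = 10^(−2.40/10) = 0.5754
  Stage 2: F_2 = 10^(1.07/10) = 1.279, G_2 = 10^(−1.07/10) = 0.7816
  Stage 3: F_3 = 10^(7.14/10) = 5.176, G_3 = 10^(−5.18/10) = 0.3034
  Stage 4: F_4 = 10^(3.52/10) = 2.249, G_4 = 10^(29.8/10) = 955.0
Friis cascade:
  F = 1.738 + (1.279 − 1)/0.5754 + (5.176 − 1)/0.4498 + (2.249 − 1)/0.1365 = 20.66
NF = 10 log₁₀(20.66) = 13.15 dB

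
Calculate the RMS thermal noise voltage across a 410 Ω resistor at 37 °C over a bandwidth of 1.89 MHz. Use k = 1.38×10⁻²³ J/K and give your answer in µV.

3.64 µV

T = 37 °C + 273.15 = 310.15 K
V_n = √(4kTRB)
4kTRB = 4 × 1.38×10⁻²³ × 310.15 × 4.10×10² × 1.89×10⁶ = 1.33×10⁻¹¹ V²
V_n = √(1.33×10⁻¹¹) = 3.64×10⁻⁶ V = 3.64 µV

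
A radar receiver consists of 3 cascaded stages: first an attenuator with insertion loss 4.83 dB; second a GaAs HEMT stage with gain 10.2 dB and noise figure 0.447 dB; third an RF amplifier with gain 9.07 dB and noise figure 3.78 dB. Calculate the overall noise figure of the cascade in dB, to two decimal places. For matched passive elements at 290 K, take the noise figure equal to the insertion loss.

5.77 dB

Convert to linear (a loss of L dB is a gain of −L dB): F_i = 10^(NF_i/10), G_i = 10^(G_i,dB/10)
  Stage 1: F_1 = 10^(4.83/10) = 3.041, G_1 = 10^(−4.83/10) = 0.3289
  Stage 2: F_2 = 10^(0.447/10) = 1.108, G_2 = 10^(10.2/10) = 10.47
  Stage 3: F_3 = 10^(3.78/10) = 2.388, G_3 = 10^(9.07/10) = 8.072
Friis cascade:
  F = 3.041 + (1.108 − 1)/0.3289 + (2.388 − 1)/3.443 = 3.774
NF = 10 log₁₀(3.774) = 5.77 dB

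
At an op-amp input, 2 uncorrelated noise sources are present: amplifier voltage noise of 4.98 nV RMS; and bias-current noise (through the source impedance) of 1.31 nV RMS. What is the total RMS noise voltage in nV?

Uncorrelated sources add in power (mean-square): V_tot = √(ΣV_i²)
V_tot = √[(4.98×10⁻⁹)² + (1.31×10⁻⁹)²] = 5.15×10⁻⁹ V = 5.15 nV

5.15 nV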